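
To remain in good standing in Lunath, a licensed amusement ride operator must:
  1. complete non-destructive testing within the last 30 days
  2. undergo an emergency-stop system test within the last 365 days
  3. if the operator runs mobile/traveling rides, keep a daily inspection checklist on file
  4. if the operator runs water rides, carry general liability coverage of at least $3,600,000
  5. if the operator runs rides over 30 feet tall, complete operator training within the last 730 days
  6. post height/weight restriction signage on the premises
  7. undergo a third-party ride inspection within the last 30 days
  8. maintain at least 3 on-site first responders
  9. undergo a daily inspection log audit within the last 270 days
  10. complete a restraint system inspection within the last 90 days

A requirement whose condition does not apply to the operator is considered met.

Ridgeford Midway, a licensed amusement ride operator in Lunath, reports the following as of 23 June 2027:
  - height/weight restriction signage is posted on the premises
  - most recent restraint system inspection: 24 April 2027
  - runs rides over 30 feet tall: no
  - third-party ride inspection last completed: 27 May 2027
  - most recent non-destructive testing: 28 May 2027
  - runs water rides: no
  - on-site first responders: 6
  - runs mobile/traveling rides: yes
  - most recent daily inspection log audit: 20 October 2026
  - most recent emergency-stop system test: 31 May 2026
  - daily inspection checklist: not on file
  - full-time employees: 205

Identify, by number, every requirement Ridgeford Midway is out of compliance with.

2, 3

1. non-destructive testing 26 days ago vs limit 30 → met
2. emergency-stop system test 388 days ago vs limit 365 → not met
3. condition 'runs mobile/traveling rides' holds; daily inspection checklist absent → not met
4. condition 'runs water rides' does not hold → requirement n/a → met
5. condition 'runs rides over 30 feet tall' does not hold → requirement n/a → met
6. height/weight restriction signage present → met
7. third-party ride inspection 27 days ago vs limit 30 → met
8. on-site first responders 6 ≥ 3 → met
9. daily inspection log audit 246 days ago vs limit 270 → met
10. restraint system inspection 60 days ago vs limit 90 → met
Not met: 2, 3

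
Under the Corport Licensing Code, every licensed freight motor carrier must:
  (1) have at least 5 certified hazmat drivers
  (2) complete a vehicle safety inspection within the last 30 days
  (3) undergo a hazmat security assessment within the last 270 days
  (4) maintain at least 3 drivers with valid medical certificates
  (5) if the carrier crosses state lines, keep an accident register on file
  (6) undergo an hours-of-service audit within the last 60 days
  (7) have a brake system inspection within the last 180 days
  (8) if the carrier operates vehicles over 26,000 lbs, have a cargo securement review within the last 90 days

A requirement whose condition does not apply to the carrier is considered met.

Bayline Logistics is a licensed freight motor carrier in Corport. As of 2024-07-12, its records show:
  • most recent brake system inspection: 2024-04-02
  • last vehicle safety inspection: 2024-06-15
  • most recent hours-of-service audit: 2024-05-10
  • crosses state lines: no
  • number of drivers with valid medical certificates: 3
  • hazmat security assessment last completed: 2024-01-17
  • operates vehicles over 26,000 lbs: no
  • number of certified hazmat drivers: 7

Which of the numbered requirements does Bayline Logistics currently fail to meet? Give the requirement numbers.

1. certified hazmat drivers 7 ≥ 5 → met
2. vehicle safety inspection 27 days ago vs limit 30 → met
3. hazmat security assessment 177 days ago vs limit 270 → met
4. drivers with valid medical certificates 3 ≥ 3 → met
5. condition 'crosses state lines' does not hold → requirement n/a → met
6. hours-of-service audit 63 days ago vs limit 60 → not met
7. brake system inspection 101 days ago vs limit 180 → met
8. condition 'operates vehicles over 26,000 lbs' does not hold → requirement n/a → met
Not met: 6

6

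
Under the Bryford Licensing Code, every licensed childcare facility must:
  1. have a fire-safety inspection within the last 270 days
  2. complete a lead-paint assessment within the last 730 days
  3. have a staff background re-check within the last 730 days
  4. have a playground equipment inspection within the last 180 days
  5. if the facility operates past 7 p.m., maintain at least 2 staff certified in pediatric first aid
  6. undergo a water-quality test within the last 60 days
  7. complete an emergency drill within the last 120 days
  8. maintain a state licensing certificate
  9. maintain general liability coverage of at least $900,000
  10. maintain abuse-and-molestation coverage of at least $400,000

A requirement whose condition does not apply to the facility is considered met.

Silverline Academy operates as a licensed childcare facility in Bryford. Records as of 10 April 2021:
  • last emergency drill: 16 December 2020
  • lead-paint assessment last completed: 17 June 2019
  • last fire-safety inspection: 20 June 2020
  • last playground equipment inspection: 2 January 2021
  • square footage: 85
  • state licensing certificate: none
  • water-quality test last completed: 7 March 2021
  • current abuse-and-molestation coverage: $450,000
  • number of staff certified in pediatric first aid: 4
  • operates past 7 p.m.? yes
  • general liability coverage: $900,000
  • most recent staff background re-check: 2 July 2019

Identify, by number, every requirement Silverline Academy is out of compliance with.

1, 8

1. fire-safety inspection 294 days ago vs limit 270 → not met
2. lead-paint assessment 663 days ago vs limit 730 → met
3. staff background re-check 648 days ago vs limit 730 → met
4. playground equipment inspection 98 days ago vs limit 180 → met
5. condition 'operates past 7 p.m.' holds; staff certified in pediatric first aid 4 ≥ 2 → met
6. water-quality test 34 days ago vs limit 60 → met
7. emergency drill 115 days ago vs limit 120 → met
8. state licensing certificate absent → not met
9. general liability coverage $900,000 ≥ $900,000 → met
10. abuse-and-molestation coverage $450,000 ≥ $400,000 → met
Not met: 1, 8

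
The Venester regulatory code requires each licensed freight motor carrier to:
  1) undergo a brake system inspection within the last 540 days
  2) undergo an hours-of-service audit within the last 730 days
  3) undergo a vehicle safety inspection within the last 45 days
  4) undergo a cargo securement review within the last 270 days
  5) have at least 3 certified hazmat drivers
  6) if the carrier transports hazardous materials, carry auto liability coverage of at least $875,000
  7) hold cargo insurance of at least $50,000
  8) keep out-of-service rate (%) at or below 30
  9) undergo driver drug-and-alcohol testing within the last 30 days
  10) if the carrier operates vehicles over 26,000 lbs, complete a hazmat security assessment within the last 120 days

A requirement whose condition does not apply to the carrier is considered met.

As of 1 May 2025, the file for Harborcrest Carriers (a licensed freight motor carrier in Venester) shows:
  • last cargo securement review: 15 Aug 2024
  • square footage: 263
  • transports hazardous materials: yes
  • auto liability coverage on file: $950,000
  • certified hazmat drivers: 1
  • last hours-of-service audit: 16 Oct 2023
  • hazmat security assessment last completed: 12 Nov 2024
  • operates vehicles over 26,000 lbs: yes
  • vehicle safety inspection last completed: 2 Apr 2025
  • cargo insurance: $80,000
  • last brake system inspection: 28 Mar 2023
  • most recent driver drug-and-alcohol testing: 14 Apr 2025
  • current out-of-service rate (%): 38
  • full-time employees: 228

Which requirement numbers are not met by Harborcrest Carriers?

1. brake system inspection 765 days ago vs limit 540 → not met
2. hours-of-service audit 563 days ago vs limit 730 → met
3. vehicle safety inspection 29 days ago vs limit 45 → met
4. cargo securement review 259 days ago vs limit 270 → met
5. certified hazmat drivers 1 < 3 → not met
6. condition 'transports hazardous materials' holds; auto liability coverage $950,000 ≥ $875,000 → met
7. cargo insurance $80,000 ≥ $50,000 → met
8. out-of-service rate (%) 38 > 30 → not met
9. driver drug-and-alcohol testing 17 days ago vs limit 30 → met
10. condition 'operates vehicles over 26,000 lbs' holds; hazmat security assessment 170 days ago vs limit 120 → not met
Not met: 1, 5, 8, 10

1, 5, 8, 10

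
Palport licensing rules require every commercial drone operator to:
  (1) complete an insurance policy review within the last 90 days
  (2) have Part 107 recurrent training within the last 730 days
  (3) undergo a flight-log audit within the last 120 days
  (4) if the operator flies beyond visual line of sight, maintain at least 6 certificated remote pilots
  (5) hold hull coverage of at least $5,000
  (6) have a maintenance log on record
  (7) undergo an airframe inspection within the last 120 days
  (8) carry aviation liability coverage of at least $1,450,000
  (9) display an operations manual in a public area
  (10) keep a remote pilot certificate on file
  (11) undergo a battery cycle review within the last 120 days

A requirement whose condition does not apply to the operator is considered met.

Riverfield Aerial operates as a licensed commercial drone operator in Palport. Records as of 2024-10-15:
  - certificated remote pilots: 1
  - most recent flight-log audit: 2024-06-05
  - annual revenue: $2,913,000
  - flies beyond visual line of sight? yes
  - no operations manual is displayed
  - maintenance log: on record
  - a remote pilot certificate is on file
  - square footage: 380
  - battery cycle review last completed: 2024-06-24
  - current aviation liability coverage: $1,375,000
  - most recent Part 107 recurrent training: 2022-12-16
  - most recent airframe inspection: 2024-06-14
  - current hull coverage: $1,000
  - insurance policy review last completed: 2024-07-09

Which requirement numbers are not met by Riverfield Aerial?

1, 3, 4, 5, 7, 8, 9

1. insurance policy review 98 days ago vs limit 90 → not met
2. Part 107 recurrent training 669 days ago vs limit 730 → met
3. flight-log audit 132 days ago vs limit 120 → not met
4. condition 'flies beyond visual line of sight' holds; certificated remote pilots 1 < 6 → not met
5. hull coverage $1,000 < $5,000 → not met
6. maintenance log present → met
7. airframe inspection 123 days ago vs limit 120 → not met
8. aviation liability coverage $1,375,000 < $1,450,000 → not met
9. operations manual absent → not met
10. remote pilot certificate present → met
11. battery cycle review 113 days ago vs limit 120 → met
Not met: 1, 3, 4, 5, 7, 8, 9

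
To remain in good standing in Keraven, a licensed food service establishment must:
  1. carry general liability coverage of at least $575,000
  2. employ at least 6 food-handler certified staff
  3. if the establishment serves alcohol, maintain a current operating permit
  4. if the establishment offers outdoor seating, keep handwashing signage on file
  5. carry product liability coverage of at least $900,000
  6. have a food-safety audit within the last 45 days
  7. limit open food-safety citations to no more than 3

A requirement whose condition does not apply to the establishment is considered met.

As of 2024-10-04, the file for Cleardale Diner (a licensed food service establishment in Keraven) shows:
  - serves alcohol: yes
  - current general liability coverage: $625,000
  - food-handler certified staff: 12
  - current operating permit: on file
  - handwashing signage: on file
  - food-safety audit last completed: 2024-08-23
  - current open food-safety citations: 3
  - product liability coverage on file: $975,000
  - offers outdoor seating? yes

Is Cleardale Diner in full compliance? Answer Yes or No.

Yes

1. general liability coverage $625,000 ≥ $575,000 → met
2. food-handler certified staff 12 ≥ 6 → met
3. condition 'serves alcohol' holds; current operating permit present → met
4. condition 'offers outdoor seating' holds; handwashing signage present → met
5. product liability coverage $975,000 ≥ $900,000 → met
6. food-safety audit 42 days ago vs limit 45 → met
7. open food-safety citations 3 ≤ 3 → met
All met.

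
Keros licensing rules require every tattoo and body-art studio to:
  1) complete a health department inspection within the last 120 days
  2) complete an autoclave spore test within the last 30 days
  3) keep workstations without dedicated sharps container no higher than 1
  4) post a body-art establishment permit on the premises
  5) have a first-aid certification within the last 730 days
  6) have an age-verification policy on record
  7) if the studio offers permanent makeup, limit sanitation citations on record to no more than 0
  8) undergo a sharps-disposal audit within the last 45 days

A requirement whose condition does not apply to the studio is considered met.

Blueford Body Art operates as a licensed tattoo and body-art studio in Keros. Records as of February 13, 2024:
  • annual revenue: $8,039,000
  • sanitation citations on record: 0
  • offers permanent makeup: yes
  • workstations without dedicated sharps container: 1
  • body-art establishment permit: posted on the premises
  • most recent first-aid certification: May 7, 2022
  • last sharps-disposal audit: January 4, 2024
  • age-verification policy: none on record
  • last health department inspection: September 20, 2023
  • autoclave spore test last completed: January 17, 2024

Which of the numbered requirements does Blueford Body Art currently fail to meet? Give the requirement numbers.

1, 6

1. health department inspection 146 days ago vs limit 120 → not met
2. autoclave spore test 27 days ago vs limit 30 → met
3. workstations without dedicated sharps container 1 ≤ 1 → met
4. body-art establishment permit present → met
5. first-aid certification 647 days ago vs limit 730 → met
6. age-verification policy absent → not met
7. condition 'offers permanent makeup' holds; sanitation citations on record 0 ≤ 0 → met
8. sharps-disposal audit 40 days ago vs limit 45 → met
Not met: 1, 6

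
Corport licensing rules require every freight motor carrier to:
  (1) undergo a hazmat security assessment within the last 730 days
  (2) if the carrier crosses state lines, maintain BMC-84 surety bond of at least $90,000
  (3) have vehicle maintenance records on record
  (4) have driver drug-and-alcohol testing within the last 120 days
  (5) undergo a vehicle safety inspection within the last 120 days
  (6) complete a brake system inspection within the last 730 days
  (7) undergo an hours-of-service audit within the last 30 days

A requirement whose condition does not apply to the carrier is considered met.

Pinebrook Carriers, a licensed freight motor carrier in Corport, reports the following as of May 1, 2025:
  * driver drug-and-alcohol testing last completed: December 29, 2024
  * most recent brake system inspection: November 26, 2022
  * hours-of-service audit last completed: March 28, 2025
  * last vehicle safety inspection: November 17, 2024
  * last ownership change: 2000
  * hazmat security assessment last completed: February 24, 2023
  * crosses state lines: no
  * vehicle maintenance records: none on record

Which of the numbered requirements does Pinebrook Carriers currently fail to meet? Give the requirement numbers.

1, 3, 4, 5, 6, 7

1. hazmat security assessment 797 days ago vs limit 730 → not met
2. condition 'crosses state lines' does not hold → requirement n/a → met
3. vehicle maintenance records absent → not met
4. driver drug-and-alcohol testing 123 days ago vs limit 120 → not met
5. vehicle safety inspection 165 days ago vs limit 120 → not met
6. brake system inspection 887 days ago vs limit 730 → not met
7. hours-of-service audit 34 days ago vs limit 30 → not met
Not met: 1, 3, 4, 5, 6, 7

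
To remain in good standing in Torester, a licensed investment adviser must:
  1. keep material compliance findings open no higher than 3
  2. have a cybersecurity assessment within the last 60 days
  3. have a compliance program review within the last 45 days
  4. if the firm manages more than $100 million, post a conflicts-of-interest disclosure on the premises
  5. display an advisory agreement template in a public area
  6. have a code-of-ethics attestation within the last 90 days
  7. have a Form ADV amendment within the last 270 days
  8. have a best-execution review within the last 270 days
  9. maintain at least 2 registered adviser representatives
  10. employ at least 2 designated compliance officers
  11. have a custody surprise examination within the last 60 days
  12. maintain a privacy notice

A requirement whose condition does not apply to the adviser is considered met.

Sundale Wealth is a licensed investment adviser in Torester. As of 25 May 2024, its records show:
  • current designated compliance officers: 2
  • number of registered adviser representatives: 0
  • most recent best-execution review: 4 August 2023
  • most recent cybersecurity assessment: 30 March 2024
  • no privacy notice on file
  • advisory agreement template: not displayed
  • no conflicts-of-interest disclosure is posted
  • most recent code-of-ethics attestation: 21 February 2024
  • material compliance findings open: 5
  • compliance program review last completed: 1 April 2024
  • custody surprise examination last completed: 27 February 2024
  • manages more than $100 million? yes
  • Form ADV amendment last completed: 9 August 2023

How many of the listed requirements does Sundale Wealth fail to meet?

10

1. material compliance findings open 5 > 3 → not met
2. cybersecurity assessment 56 days ago vs limit 60 → met
3. compliance program review 54 days ago vs limit 45 → not met
4. condition 'manages more than $100 million' holds; conflicts-of-interest disclosure absent → not met
5. advisory agreement template absent → not met
6. code-of-ethics attestation 94 days ago vs limit 90 → not met
7. Form ADV amendment 290 days ago vs limit 270 → not met
8. best-execution review 295 days ago vs limit 270 → not met
9. registered adviser representatives 0 < 2 → not met
10. designated compliance officers 2 ≥ 2 → met
11. custody surprise examination 88 days ago vs limit 60 → not met
12. privacy notice absent → not met
Not met: 10 of 12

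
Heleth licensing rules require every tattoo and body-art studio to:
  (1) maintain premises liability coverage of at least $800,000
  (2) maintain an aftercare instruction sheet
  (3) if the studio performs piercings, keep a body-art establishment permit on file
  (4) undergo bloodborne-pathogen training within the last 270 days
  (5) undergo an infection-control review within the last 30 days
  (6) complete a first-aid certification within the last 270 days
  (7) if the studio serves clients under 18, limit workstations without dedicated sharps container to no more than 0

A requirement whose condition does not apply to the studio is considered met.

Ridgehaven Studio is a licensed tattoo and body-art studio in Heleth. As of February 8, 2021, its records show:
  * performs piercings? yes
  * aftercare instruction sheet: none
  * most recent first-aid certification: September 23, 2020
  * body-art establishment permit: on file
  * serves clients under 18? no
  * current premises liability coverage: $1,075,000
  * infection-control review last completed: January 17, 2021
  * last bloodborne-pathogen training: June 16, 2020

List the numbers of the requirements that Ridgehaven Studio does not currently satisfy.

1. premises liability coverage $1,075,000 ≥ $800,000 → met
2. aftercare instruction sheet absent → not met
3. condition 'performs piercings' holds; body-art establishment permit present → met
4. bloodborne-pathogen training 237 days ago vs limit 270 → met
5. infection-control review 22 days ago vs limit 30 → met
6. first-aid certification 138 days ago vs limit 270 → met
7. condition 'serves clients under 18' does not hold → requirement n/a → met
Not met: 2

2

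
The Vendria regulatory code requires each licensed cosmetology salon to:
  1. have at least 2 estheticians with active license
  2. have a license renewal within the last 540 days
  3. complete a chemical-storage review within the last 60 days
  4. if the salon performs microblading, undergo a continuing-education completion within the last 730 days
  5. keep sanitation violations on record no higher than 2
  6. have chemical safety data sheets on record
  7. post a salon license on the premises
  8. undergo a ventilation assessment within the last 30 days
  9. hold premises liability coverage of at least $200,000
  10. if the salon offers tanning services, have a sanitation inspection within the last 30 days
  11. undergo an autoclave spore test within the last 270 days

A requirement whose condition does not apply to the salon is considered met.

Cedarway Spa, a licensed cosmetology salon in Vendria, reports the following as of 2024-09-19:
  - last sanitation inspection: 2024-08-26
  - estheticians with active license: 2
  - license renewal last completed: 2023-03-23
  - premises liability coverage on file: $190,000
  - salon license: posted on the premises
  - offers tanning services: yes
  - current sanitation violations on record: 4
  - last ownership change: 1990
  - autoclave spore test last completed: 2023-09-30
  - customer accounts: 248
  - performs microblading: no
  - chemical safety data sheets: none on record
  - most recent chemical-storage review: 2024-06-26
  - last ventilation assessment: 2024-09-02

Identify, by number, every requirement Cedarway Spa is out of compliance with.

1. estheticians with active license 2 ≥ 2 → met
2. license renewal 546 days ago vs limit 540 → not met
3. chemical-storage review 85 days ago vs limit 60 → not met
4. condition 'performs microblading' does not hold → requirement n/a → met
5. sanitation violations on record 4 > 2 → not met
6. chemical safety data sheets absent → not met
7. salon license present → met
8. ventilation assessment 17 days ago vs limit 30 → met
9. premises liability coverage $190,000 < $200,000 → not met
10. condition 'offers tanning services' holds; sanitation inspection 24 days ago vs limit 30 → met
11. autoclave spore test 355 days ago vs limit 270 → not met
Not met: 2, 3, 5, 6, 9, 11

2, 3, 5, 6, 9, 11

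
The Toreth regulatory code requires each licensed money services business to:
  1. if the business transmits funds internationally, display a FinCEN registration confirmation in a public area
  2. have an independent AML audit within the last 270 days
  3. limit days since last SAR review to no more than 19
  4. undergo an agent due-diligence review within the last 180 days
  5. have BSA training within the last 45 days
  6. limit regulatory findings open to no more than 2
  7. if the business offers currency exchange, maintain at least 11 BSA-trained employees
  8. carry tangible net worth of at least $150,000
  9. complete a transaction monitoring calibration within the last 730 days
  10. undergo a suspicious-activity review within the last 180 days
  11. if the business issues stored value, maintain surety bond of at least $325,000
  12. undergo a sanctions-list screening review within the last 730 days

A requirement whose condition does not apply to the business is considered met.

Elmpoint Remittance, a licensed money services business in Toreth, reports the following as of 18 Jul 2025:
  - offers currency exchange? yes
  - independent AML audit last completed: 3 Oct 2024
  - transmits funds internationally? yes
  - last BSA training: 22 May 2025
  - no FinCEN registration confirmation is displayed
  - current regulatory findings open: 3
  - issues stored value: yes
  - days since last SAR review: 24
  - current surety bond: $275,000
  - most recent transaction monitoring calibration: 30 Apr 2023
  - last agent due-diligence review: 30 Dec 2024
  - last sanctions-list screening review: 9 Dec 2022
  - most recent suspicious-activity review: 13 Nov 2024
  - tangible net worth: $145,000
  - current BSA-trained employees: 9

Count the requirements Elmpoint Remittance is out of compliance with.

12

1. condition 'transmits funds internationally' holds; FinCEN registration confirmation absent → not met
2. independent AML audit 288 days ago vs limit 270 → not met
3. days since last SAR review 24 > 19 → not met
4. agent due-diligence review 200 days ago vs limit 180 → not met
5. BSA training 57 days ago vs limit 45 → not met
6. regulatory findings open 3 > 2 → not met
7. condition 'offers currency exchange' holds; BSA-trained employees 9 < 11 → not met
8. tangible net worth $145,000 < $150,000 → not met
9. transaction monitoring calibration 810 days ago vs limit 730 → not met
10. suspicious-activity review 247 days ago vs limit 180 → not met
11. condition 'issues stored value' holds; surety bond $275,000 < $325,000 → not met
12. sanctions-list screening review 952 days ago vs limit 730 → not met
Not met: 12 of 12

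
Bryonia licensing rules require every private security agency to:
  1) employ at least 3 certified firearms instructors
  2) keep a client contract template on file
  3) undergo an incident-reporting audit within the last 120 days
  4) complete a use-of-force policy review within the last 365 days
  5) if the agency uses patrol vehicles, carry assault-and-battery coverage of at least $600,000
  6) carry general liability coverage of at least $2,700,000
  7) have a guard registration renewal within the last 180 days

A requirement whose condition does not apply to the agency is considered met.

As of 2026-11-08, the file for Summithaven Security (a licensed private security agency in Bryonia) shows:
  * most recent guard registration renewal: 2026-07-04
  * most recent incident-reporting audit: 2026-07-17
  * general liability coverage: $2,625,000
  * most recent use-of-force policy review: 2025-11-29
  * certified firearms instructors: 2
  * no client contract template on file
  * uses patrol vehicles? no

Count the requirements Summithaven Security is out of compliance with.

3

1. certified firearms instructors 2 < 3 → not met
2. client contract template absent → not met
3. incident-reporting audit 114 days ago vs limit 120 → met
4. use-of-force policy review 344 days ago vs limit 365 → met
5. condition 'uses patrol vehicles' does not hold → requirement n/a → met
6. general liability coverage $2,625,000 < $2,700,000 → not met
7. guard registration renewal 127 days ago vs limit 180 → met
Not met: 3 of 7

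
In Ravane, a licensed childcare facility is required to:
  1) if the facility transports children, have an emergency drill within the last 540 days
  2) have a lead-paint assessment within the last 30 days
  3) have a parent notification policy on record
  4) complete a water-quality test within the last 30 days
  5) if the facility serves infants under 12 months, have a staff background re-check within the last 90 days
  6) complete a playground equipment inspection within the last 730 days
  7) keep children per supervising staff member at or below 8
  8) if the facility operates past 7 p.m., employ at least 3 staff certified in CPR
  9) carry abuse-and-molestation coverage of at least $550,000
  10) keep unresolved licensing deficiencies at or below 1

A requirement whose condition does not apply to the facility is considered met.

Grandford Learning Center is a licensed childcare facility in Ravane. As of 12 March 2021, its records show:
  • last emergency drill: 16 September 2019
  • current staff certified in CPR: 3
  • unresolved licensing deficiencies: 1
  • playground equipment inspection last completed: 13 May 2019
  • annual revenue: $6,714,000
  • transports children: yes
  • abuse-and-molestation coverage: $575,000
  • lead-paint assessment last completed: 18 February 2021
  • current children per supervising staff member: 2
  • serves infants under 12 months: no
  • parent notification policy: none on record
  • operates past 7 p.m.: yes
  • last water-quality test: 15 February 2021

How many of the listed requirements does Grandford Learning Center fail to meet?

1. condition 'transports children' holds; emergency drill 543 days ago vs limit 540 → not met
2. lead-paint assessment 22 days ago vs limit 30 → met
3. parent notification policy absent → not met
4. water-quality test 25 days ago vs limit 30 → met
5. condition 'serves infants under 12 months' does not hold → requirement n/a → met
6. playground equipment inspection 669 days ago vs limit 730 → met
7. children per supervising staff member 2 ≤ 8 → met
8. condition 'operates past 7 p.m.' holds; staff certified in CPR 3 ≥ 3 → met
9. abuse-and-molestation coverage $575,000 ≥ $550,000 → met
10. unresolved licensing deficiencies 1 ≤ 1 → met
Not met: 2 of 10

2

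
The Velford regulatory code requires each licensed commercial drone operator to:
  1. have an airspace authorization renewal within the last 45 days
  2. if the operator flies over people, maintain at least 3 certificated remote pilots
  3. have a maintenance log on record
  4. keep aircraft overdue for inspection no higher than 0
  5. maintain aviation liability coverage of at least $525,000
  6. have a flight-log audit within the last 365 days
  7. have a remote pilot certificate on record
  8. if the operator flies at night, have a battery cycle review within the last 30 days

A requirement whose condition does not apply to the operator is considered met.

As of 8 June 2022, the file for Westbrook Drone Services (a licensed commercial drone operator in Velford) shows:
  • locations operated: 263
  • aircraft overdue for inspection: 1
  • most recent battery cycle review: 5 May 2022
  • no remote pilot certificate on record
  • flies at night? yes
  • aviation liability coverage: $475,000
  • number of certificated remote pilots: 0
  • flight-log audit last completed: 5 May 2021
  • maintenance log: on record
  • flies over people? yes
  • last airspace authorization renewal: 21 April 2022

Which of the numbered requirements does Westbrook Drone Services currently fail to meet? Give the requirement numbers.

1, 2, 4, 5, 6, 7, 8

1. airspace authorization renewal 48 days ago vs limit 45 → not met
2. condition 'flies over people' holds; certificated remote pilots 0 < 3 → not met
3. maintenance log present → met
4. aircraft overdue for inspection 1 > 0 → not met
5. aviation liability coverage $475,000 < $525,000 → not met
6. flight-log audit 399 days ago vs limit 365 → not met
7. remote pilot certificate absent → not met
8. condition 'flies at night' holds; battery cycle review 34 days ago vs limit 30 → not met
Not met: 1, 2, 4, 5, 6, 7, 8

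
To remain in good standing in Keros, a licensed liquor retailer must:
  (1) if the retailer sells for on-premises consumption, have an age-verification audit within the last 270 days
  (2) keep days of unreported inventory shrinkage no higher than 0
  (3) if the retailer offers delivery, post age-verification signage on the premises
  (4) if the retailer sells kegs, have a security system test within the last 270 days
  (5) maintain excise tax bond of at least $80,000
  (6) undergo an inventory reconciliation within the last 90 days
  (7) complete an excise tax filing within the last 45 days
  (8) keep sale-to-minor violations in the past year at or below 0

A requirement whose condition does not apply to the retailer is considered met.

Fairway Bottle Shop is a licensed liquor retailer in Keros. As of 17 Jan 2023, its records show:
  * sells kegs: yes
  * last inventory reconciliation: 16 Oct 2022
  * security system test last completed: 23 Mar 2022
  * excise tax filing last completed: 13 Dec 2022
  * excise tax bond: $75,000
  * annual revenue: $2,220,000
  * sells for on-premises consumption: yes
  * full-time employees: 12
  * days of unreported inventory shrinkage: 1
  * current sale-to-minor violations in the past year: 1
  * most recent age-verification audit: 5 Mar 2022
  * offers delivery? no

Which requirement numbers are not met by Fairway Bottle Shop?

1, 2, 4, 5, 6, 8

1. condition 'sells for on-premises consumption' holds; age-verification audit 318 days ago vs limit 270 → not met
2. days of unreported inventory shrinkage 1 > 0 → not met
3. condition 'offers delivery' does not hold → requirement n/a → met
4. condition 'sells kegs' holds; security system test 300 days ago vs limit 270 → not met
5. excise tax bond $75,000 < $80,000 → not met
6. inventory reconciliation 93 days ago vs limit 90 → not met
7. excise tax filing 35 days ago vs limit 45 → met
8. sale-to-minor violations in the past year 1 > 0 → not met
Not met: 1, 2, 4, 5, 6, 8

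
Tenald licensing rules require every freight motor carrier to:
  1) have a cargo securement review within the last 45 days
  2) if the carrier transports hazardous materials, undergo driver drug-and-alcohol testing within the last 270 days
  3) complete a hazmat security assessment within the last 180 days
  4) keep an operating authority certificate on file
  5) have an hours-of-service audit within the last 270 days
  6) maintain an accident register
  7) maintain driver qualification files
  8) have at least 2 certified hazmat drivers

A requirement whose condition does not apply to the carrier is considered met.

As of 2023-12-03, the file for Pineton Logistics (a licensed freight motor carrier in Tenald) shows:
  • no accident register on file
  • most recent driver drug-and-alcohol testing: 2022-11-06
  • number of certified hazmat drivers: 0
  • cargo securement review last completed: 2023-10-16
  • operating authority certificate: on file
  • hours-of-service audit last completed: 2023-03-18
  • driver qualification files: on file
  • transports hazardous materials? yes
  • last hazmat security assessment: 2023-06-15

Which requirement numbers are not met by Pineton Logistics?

1, 2, 6, 8

1. cargo securement review 48 days ago vs limit 45 → not met
2. condition 'transports hazardous materials' holds; driver drug-and-alcohol testing 392 days ago vs limit 270 → not met
3. hazmat security assessment 171 days ago vs limit 180 → met
4. operating authority certificate present → met
5. hours-of-service audit 260 days ago vs limit 270 → met
6. accident register absent → not met
7. driver qualification files present → met
8. certified hazmat drivers 0 < 2 → not met
Not met: 1, 2, 6, 8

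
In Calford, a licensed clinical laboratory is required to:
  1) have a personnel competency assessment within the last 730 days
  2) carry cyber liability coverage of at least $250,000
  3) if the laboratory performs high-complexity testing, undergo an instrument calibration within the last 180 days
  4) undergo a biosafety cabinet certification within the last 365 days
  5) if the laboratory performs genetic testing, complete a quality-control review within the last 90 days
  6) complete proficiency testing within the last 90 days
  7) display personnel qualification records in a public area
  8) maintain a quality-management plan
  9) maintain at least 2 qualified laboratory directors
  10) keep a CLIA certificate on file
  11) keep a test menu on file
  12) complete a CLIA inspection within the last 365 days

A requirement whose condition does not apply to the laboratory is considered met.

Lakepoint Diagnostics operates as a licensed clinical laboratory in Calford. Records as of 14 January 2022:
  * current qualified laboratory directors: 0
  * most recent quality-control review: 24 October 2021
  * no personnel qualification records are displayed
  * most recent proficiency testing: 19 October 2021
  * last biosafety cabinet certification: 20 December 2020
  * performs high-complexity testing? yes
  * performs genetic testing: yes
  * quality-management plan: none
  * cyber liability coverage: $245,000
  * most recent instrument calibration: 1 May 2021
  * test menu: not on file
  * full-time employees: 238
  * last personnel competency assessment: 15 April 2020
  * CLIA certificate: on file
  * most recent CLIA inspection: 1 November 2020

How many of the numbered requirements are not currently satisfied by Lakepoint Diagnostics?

8

1. personnel competency assessment 639 days ago vs limit 730 → met
2. cyber liability coverage $245,000 < $250,000 → not met
3. condition 'performs high-complexity testing' holds; instrument calibration 258 days ago vs limit 180 → not met
4. biosafety cabinet certification 390 days ago vs limit 365 → not met
5. condition 'performs genetic testing' holds; quality-control review 82 days ago vs limit 90 → met
6. proficiency testing 87 days ago vs limit 90 → met
7. personnel qualification records absent → not met
8. quality-management plan absent → not met
9. qualified laboratory directors 0 < 2 → not met
10. CLIA certificate present → met
11. test menu absent → not met
12. CLIA inspection 439 days ago vs limit 365 → not met
Not met: 8 of 12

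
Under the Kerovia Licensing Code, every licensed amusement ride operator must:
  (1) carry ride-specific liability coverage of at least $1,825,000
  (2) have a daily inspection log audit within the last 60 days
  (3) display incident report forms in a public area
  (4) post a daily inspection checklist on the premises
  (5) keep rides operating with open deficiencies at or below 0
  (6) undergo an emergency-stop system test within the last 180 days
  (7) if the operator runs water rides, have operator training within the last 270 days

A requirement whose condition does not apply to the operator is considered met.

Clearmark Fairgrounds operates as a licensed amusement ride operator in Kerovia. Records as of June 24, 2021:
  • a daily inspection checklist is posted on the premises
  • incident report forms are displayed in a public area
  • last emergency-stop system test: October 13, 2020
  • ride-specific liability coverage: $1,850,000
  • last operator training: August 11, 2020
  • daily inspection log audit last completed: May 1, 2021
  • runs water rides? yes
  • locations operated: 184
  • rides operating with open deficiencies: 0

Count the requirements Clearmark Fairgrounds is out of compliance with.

1. ride-specific liability coverage $1,850,000 ≥ $1,825,000 → met
2. daily inspection log audit 54 days ago vs limit 60 → met
3. incident report forms present → met
4. daily inspection checklist present → met
5. rides operating with open deficiencies 0 ≤ 0 → met
6. emergency-stop system test 254 days ago vs limit 180 → not met
7. condition 'runs water rides' holds; operator training 317 days ago vs limit 270 → not met
Not met: 2 of 7

2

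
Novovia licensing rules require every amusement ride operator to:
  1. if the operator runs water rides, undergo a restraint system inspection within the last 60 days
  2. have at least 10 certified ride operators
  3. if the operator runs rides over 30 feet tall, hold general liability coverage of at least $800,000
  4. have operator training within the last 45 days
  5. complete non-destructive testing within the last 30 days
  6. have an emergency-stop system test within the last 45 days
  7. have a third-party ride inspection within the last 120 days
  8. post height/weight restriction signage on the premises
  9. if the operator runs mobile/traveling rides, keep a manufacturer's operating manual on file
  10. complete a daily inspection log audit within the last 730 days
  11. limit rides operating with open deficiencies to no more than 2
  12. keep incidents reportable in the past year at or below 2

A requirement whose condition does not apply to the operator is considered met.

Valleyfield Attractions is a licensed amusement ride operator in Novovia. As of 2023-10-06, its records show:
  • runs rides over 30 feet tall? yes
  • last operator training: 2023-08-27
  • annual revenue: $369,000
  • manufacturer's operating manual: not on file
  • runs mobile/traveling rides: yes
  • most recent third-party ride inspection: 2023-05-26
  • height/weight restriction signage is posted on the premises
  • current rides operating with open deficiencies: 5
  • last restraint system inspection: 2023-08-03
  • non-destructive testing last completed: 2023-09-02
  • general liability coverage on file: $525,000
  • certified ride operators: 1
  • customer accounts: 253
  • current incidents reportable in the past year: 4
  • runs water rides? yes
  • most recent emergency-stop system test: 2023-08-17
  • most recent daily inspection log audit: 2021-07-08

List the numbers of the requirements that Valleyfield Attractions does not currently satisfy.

1. condition 'runs water rides' holds; restraint system inspection 64 days ago vs limit 60 → not met
2. certified ride operators 1 < 10 → not met
3. condition 'runs rides over 30 feet tall' holds; general liability coverage $525,000 < $800,000 → not met
4. operator training 40 days ago vs limit 45 → met
5. non-destructive testing 34 days ago vs limit 30 → not met
6. emergency-stop system test 50 days ago vs limit 45 → not met
7. third-party ride inspection 133 days ago vs limit 120 → not met
8. height/weight restriction signage present → met
9. condition 'runs mobile/traveling rides' holds; manufacturer's operating manual absent → not met
10. daily inspection log audit 820 days ago vs limit 730 → not met
11. rides operating with open deficiencies 5 > 2 → not met
12. incidents reportable in the past year 4 > 2 → not met
Not met: 1, 2, 3, 5, 6, 7, 9, 10, 11, 12

1, 2, 3, 5, 6, 7, 9, 10, 11, 12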